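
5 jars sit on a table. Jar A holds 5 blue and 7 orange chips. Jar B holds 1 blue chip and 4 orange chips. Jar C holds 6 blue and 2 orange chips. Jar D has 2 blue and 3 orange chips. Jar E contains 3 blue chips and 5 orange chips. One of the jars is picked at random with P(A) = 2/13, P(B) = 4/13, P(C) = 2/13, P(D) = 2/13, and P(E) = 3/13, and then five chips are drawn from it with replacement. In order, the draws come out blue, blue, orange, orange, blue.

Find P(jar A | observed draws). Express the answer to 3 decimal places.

Under each hypothesis, the probability of the observed sequence is: P(data | jar A) = (5/12)(5/12)(7/12)(7/12)(5/12) = 0.024615; P(data | jar B) = (1/5)(1/5)(4/5)(4/5)(1/5) = 0.00512; P(data | jar C) = (6/8)(6/8)(2/8)(2/8)(6/8) = 0.026367; P(data | jar D) = (2/5)(2/5)(3/5)(3/5)(2/5) = 0.02304; P(data | jar E) = (3/8)(3/8)(5/8)(5/8)(3/8) = 0.020599.
Weighting by the prior gives 2/13 · 0.024615 = 0.0037869, 4/13 · 0.00512 = 0.0015754, 2/13 · 0.026367 = 0.0040565, 2/13 · 0.02304 = 0.0035446, 3/13 · 0.020599 = 0.0047537; with total 0.017717.
Therefore the posterior P(jar A | data) = (0.0037869) / (0.017717) = 0.21374.

0.214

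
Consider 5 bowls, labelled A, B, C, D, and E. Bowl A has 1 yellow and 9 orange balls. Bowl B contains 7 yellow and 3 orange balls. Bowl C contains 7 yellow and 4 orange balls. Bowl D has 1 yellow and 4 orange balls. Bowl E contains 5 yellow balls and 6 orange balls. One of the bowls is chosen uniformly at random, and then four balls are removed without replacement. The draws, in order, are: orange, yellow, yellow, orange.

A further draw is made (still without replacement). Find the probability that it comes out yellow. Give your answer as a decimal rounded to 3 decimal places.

For each hypothesis, P(data | H) works out to: P(data | bowl A) = (9/10)(1/9)(0/8) = 0; P(data | bowl B) = (3/10)(7/9)(6/8)(2/7) = 1/20; P(data | bowl C) = (4/11)(7/10)(6/9)(3/8) = 7/110; P(data | bowl D) = (4/5)(1/4)(0/3) = 0; P(data | bowl E) = (6/11)(5/10)(4/9)(5/8) = 5/66.
Multiplying each by its prior: 1/5 · 0 = 0, 1/5 · 1/20 = 1/100, 1/5 · 7/110 = 7/550, 1/5 · 0 = 0, 1/5 · 5/66 = 1/66; with total 5/132.
The posterior is then P(bowl A | data) = 0, P(bowl B | data) = 33/125, P(bowl C | data) = 42/125, P(bowl D | data) = 0, P(bowl E | data) = 2/5.
Averaging over the posterior, P(yellow next | data) = (5/6)(33/125) + (5/7)(42/125) + (3/7)(2/5) = 221/350.

0.631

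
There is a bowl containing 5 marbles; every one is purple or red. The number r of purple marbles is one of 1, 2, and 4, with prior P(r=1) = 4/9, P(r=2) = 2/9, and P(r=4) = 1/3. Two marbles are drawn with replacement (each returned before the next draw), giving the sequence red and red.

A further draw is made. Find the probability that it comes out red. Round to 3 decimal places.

0.736

Compute the likelihood of the observed sequence for each case: P(data | r = 1) = (4/5)(4/5) = 16/25; P(data | r = 2) = (3/5)(3/5) = 9/25; P(data | r = 4) = (1/5)(1/5) = 1/25.
The prior-weighted likelihoods are 4/9 · 16/25 = 64/225, 2/9 · 9/25 = 2/25, 1/3 · 1/25 = 1/75; these sum to 17/45.
Dividing through by the total gives posterior P(r = 1 | data) = 64/85, P(r = 2 | data) = 18/85, P(r = 4 | data) = 3/85.
Averaging over the posterior, P(red next | data) = (4/5)(64/85) + (3/5)(18/85) + (1/5)(3/85) = 313/425.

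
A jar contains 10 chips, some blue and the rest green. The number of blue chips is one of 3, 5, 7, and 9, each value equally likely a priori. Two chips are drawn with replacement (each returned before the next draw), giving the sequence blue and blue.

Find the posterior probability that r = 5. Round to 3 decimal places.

Compute the likelihood of the observed sequence for each case: P(data | r = 3) = (3/10)(3/10) = 9/100; P(data | r = 5) = (5/10)(5/10) = 1/4; P(data | r = 7) = (7/10)(7/10) = 49/100; P(data | r = 9) = (9/10)(9/10) = 81/100.
Weighting by the prior gives 1/4 · 9/100 = 9/400, 1/4 · 1/4 = 1/16, 1/4 · 49/100 = 49/400, 1/4 · 81/100 = 81/400; summing to 41/100.
Hence P(r = 5 | data) = (1/16) / (41/100) = 25/164.

0.152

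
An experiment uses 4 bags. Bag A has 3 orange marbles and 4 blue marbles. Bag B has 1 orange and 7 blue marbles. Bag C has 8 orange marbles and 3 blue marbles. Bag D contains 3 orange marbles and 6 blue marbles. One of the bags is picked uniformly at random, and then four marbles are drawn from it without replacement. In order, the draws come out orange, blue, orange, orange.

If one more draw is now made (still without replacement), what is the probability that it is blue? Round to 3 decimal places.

0.458

The likelihood of the observed sequence under each hypothesis: P(data | bag A) = (3/7)(4/6)(2/5)(1/4) = 0.028571; P(data | bag B) = (1/8)(7/7)(0/6) = 0; P(data | bag C) = (8/11)(3/10)(7/9)(6/8) = 0.12727; P(data | bag D) = (3/9)(6/8)(2/7)(1/6) = 0.011905.
Multiplying each by its prior: 1/4 · 0.028571 = 0.0071429, 1/4 · 0 = 0, 1/4 · 0.12727 = 0.031818, 1/4 · 0.011905 = 0.0029762; summing to 0.041937.
The posterior is then P(bag A | data) = 0.17032, P(bag B | data) = 0, P(bag C | data) = 0.75871, P(bag D | data) = 0.070968.
So P(blue next | data) = Σ P(blue next | H) P(H | data) = (1)(0.17032) + (2/7)(0.75871) + (1)(0.070968) = 0.45806.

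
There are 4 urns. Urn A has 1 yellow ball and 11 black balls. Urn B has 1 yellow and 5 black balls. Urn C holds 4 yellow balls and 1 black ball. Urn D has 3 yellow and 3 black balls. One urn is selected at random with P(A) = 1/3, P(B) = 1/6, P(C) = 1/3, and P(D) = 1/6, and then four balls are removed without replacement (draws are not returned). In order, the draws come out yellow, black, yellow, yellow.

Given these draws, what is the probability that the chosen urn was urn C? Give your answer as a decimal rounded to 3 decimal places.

0.889

The likelihood of the observed sequence under each hypothesis: P(data | urn A) = (1/12)(11/11)(0/10) = 0; P(data | urn B) = (1/6)(5/5)(0/4) = 0; P(data | urn C) = (4/5)(1/4)(3/3)(2/2) = 1/5; P(data | urn D) = (3/6)(3/5)(2/4)(1/3) = 1/20.
The prior-weighted likelihoods are 1/3 · 0 = 0, 1/6 · 0 = 0, 1/3 · 1/5 = 1/15, 1/6 · 1/20 = 1/120; with total 3/40.
Hence P(urn C | data) = (1/15) / (3/40) = 8/9.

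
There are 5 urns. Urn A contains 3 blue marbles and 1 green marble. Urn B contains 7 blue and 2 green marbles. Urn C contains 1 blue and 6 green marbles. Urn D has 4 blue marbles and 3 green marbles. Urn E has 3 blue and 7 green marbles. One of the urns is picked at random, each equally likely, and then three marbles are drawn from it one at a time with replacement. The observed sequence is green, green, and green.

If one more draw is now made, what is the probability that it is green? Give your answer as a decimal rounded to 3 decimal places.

0.761

Compute the likelihood of the observed sequence for each case: P(data | urn A) = (1/4)(1/4)(1/4) = 0.015625; P(data | urn B) = (2/9)(2/9)(2/9) = 0.010974; P(data | urn C) = (6/7)(6/7)(6/7) = 0.62974; P(data | urn D) = (3/7)(3/7)(3/7) = 0.078717; P(data | urn E) = (7/10)(7/10)(7/10) = 0.343.
Multiplying each by its prior: 1/5 · 0.015625 = 0.003125, 1/5 · 0.010974 = 0.0021948, 1/5 · 0.62974 = 0.12595, 1/5 · 0.078717 = 0.015743, 1/5 · 0.343 = 0.0686; summing to 0.21561.
Dividing through by the total gives posterior P(urn A | data) = 0.014494, P(urn B | data) = 0.010179, P(urn C | data) = 0.58414, P(urn D | data) = 0.073018, P(urn E | data) = 0.31817.
Averaging over the posterior, P(green next | data) = (1/4)(0.014494) + (2/9)(0.010179) + (6/7)(0.58414) + (3/7)(0.073018) + (7/10)(0.31817) = 0.76059.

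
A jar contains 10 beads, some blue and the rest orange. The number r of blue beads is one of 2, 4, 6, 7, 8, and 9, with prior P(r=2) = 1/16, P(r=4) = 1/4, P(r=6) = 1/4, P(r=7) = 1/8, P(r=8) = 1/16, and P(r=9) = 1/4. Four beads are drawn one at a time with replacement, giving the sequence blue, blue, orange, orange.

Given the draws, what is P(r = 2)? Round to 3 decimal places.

Compute the likelihood of the observed sequence for each case: P(data | r = 2) = (2/10)(2/10)(8/10)(8/10) = 0.0256; P(data | r = 4) = (4/10)(4/10)(6/10)(6/10) = 0.0576; P(data | r = 6) = (6/10)(6/10)(4/10)(4/10) = 0.0576; P(data | r = 7) = (7/10)(7/10)(3/10)(3/10) = 0.0441; P(data | r = 8) = (8/10)(8/10)(2/10)(2/10) = 0.0256; P(data | r = 9) = (9/10)(9/10)(1/10)(1/10) = 0.0081.
Multiplying each by its prior: 1/16 · 0.0256 = 0.0016, 1/4 · 0.0576 = 0.0144, 1/4 · 0.0576 = 0.0144, 1/8 · 0.0441 = 0.0055125, 1/16 · 0.0256 = 0.0016, 1/4 · 0.0081 = 0.002025; summing to 0.039538.
By Bayes' rule, P(r = 2 | data) = (0.0016) / (0.039538) = 0.040468.

0.040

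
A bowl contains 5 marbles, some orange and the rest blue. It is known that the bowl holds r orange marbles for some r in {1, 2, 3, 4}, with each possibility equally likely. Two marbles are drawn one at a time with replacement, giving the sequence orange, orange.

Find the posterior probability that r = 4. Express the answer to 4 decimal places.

Under each hypothesis, the probability of the observed sequence is: P(data | r = 1) = (1/5)(1/5) = 1/25; P(data | r = 2) = (2/5)(2/5) = 4/25; P(data | r = 3) = (3/5)(3/5) = 9/25; P(data | r = 4) = (4/5)(4/5) = 16/25.
Multiplying each by its prior: 1/4 · 1/25 = 1/100, 1/4 · 4/25 = 1/25, 1/4 · 9/25 = 9/100, 1/4 · 16/25 = 4/25; summing to 3/10.
Hence P(r = 4 | data) = (4/25) / (3/10) = 8/15.

0.5333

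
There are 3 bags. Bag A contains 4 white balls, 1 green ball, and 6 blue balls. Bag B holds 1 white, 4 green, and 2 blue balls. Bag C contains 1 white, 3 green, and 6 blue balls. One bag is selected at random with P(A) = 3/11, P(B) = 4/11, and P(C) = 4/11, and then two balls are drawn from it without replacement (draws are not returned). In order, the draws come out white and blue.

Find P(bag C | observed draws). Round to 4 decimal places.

For each hypothesis, P(data | H) works out to: P(data | bag A) = (4/11)(6/10) = 0.21818; P(data | bag B) = (1/7)(2/6) = 0.047619; P(data | bag C) = (1/10)(6/9) = 0.066667.
Weighting by the prior gives 3/11 · 0.21818 = 0.059504, 4/11 · 0.047619 = 0.017316, 4/11 · 0.066667 = 0.024242; summing to 0.10106.
Therefore the posterior P(bag C | data) = (0.024242) / (0.10106) = 0.23988.

0.2399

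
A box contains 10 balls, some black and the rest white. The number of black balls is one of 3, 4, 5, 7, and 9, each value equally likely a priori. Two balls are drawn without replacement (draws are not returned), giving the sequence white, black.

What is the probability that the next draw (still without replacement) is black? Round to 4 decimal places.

For each hypothesis, P(data | H) works out to: P(data | r = 3) = (7/10)(3/9) = 7/30; P(data | r = 4) = (6/10)(4/9) = 4/15; P(data | r = 5) = (5/10)(5/9) = 5/18; P(data | r = 7) = (3/10)(7/9) = 7/30; P(data | r = 9) = (1/10)(9/9) = 1/10.
Multiplying each by its prior: 1/5 · 7/30 = 7/150, 1/5 · 4/15 = 4/75, 1/5 · 5/18 = 1/18, 1/5 · 7/30 = 7/150, 1/5 · 1/10 = 1/50; with total 2/9.
Dividing through by the total gives posterior P(r = 3 | data) = 21/100, P(r = 4 | data) = 6/25, P(r = 5 | data) = 1/4, P(r = 7 | data) = 21/100, P(r = 9 | data) = 9/100.
Averaging over the posterior, P(black next | data) = (1/4)(21/100) + (3/8)(6/25) + (1/2)(1/4) + (3/4)(21/100) + (1)(9/100) = 103/200.

0.5150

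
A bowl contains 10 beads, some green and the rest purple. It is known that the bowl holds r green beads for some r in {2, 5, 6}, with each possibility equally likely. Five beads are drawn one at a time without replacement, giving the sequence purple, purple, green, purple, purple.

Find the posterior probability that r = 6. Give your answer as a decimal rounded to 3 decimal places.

Under each hypothesis, the probability of the observed sequence is: P(data | r = 2) = (8/10)(7/9)(2/8)(6/7)(5/6) = 1/9; P(data | r = 5) = (5/10)(4/9)(5/8)(3/7)(2/6) = 5/252; P(data | r = 6) = (4/10)(3/9)(6/8)(2/7)(1/6) = 1/210.
Weighting by the prior gives 1/3 · 1/9 = 1/27, 1/3 · 5/252 = 5/756, 1/3 · 1/210 = 1/630; with total 19/420.
By Bayes' rule, P(r = 6 | data) = (1/630) / (19/420) = 2/57.

0.035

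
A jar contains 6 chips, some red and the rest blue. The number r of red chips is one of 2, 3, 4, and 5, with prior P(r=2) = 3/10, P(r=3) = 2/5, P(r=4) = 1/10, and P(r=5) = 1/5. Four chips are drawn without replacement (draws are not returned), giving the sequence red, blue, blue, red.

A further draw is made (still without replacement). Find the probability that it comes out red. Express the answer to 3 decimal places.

0.400

The likelihood of the observed sequence under each hypothesis: P(data | r = 2) = (2/6)(4/5)(3/4)(1/3) = 1/15; P(data | r = 3) = (3/6)(3/5)(2/4)(2/3) = 1/10; P(data | r = 4) = (4/6)(2/5)(1/4)(3/3) = 1/15; P(data | r = 5) = (5/6)(1/5)(0/4) = 0.
The prior-weighted likelihoods are 3/10 · 1/15 = 1/50, 2/5 · 1/10 = 1/25, 1/10 · 1/15 = 1/150, 1/5 · 0 = 0; summing to 1/15.
The posterior is then P(r = 2 | data) = 3/10, P(r = 3 | data) = 3/5, P(r = 4 | data) = 1/10, P(r = 5 | data) = 0.
So P(red next | data) = Σ P(red next | H) P(H | data) = (0)(3/10) + (1/2)(3/5) + (1)(1/10) = 2/5.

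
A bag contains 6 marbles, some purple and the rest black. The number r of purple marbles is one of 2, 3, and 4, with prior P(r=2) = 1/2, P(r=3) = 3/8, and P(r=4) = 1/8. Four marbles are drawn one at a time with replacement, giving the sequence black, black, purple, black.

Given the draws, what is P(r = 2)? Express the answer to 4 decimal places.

For each hypothesis, P(data | H) works out to: P(data | r = 2) = (4/6)(4/6)(2/6)(4/6) = 0.098765; P(data | r = 3) = (3/6)(3/6)(3/6)(3/6) = 0.0625; P(data | r = 4) = (2/6)(2/6)(4/6)(2/6) = 0.024691.
Weighting by the prior gives 1/2 · 0.098765 = 0.049383, 3/8 · 0.0625 = 0.023438, 1/8 · 0.024691 = 0.0030864; with total 0.075907.
Therefore the posterior P(r = 2 | data) = (0.049383) / (0.075907) = 0.65057.

0.6506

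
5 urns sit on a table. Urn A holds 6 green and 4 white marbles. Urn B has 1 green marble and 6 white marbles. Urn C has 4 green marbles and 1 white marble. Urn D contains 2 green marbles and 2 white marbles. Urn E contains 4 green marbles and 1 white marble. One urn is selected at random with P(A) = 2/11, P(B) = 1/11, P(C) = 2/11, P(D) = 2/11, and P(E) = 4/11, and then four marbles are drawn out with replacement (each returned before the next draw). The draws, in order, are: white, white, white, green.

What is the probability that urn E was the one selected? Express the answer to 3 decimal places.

The likelihood of the observed sequence under each hypothesis: P(data | urn A) = (4/10)(4/10)(4/10)(6/10) = 0.0384; P(data | urn B) = (6/7)(6/7)(6/7)(1/7) = 0.089963; P(data | urn C) = (1/5)(1/5)(1/5)(4/5) = 0.0064; P(data | urn D) = (2/4)(2/4)(2/4)(2/4) = 0.0625; P(data | urn E) = (1/5)(1/5)(1/5)(4/5) = 0.0064.
The prior-weighted likelihoods are 2/11 · 0.0384 = 0.0069818, 1/11 · 0.089963 = 0.0081784, 2/11 · 0.0064 = 0.0011636, 2/11 · 0.0625 = 0.011364, 4/11 · 0.0064 = 0.0023273; with total 0.030015.
Therefore the posterior P(urn E | data) = (0.0023273) / (0.030015) = 0.077538.

0.078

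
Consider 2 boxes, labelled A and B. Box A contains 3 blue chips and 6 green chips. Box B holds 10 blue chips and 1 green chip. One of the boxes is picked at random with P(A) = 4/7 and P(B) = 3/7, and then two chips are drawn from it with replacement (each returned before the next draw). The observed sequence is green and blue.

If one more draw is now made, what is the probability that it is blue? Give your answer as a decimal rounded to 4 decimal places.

0.4589

The likelihood of the observed sequence under each hypothesis: P(data | box A) = (6/9)(3/9) = 0.22222; P(data | box B) = (1/11)(10/11) = 0.082645.
Weighting by the prior gives 4/7 · 0.22222 = 0.12698, 3/7 · 0.082645 = 0.035419; with total 0.1624.
The posterior is then P(box A | data) = 0.78191, P(box B | data) = 0.21809.
The predictive probability is P(blue next | data) = (1/3)(0.78191) + (10/11)(0.21809) = 0.4589.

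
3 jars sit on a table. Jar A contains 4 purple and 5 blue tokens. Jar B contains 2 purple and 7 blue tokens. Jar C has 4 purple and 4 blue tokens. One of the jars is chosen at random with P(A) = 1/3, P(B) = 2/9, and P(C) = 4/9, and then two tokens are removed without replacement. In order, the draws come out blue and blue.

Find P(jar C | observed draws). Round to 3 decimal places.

0.300

The likelihood of the observed sequence under each hypothesis: P(data | jar A) = (5/9)(4/8) = 5/18; P(data | jar B) = (7/9)(6/8) = 7/12; P(data | jar C) = (4/8)(3/7) = 3/14.
Weighting by the prior gives 1/3 · 5/18 = 5/54, 2/9 · 7/12 = 7/54, 4/9 · 3/14 = 2/21; summing to 20/63.
Hence P(jar C | data) = (2/21) / (20/63) = 3/10.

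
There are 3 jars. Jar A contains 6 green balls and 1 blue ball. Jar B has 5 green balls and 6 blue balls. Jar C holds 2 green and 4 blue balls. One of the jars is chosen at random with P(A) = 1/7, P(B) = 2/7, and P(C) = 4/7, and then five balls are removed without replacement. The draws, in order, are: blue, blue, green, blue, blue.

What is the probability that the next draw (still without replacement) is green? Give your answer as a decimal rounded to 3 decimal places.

For each hypothesis, P(data | H) works out to: P(data | jar A) = (1/7)(0/6) = 0; P(data | jar B) = (6/11)(5/10)(5/9)(4/8)(3/7) = 0.032468; P(data | jar C) = (4/6)(3/5)(2/4)(2/3)(1/2) = 0.066667.
Multiplying each by its prior: 1/7 · 0 = 0, 2/7 · 0.032468 = 0.0092764, 4/7 · 0.066667 = 0.038095; summing to 0.047372.
Dividing through by the total gives posterior P(jar A | data) = 0, P(jar B | data) = 0.19582, P(jar C | data) = 0.80418.
The predictive probability is P(green next | data) = (2/3)(0.19582) + (1)(0.80418) = 0.93473.

0.935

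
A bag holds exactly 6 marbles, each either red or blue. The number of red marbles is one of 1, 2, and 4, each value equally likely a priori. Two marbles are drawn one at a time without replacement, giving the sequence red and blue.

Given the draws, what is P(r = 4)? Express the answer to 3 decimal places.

0.381

Compute the likelihood of the observed sequence for each case: P(data | r = 1) = (1/6)(5/5) = 1/6; P(data | r = 2) = (2/6)(4/5) = 4/15; P(data | r = 4) = (4/6)(2/5) = 4/15.
Weighting by the prior gives 1/3 · 1/6 = 1/18, 1/3 · 4/15 = 4/45, 1/3 · 4/15 = 4/45; with total 7/30.
Therefore the posterior P(r = 4 | data) = (4/45) / (7/30) = 8/21.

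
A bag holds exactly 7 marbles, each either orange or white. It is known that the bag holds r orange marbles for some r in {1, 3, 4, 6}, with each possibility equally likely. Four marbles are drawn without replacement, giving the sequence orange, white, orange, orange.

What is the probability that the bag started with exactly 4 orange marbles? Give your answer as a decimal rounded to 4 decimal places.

Compute the likelihood of the observed sequence for each case: P(data | r = 1) = (1/7)(6/6)(0/5) = 0; P(data | r = 3) = (3/7)(4/6)(2/5)(1/4) = 1/35; P(data | r = 4) = (4/7)(3/6)(3/5)(2/4) = 3/35; P(data | r = 6) = (6/7)(1/6)(5/5)(4/4) = 1/7.
Weighting by the prior gives 1/4 · 0 = 0, 1/4 · 1/35 = 1/140, 1/4 · 3/35 = 3/140, 1/4 · 1/7 = 1/28; with total 9/140.
So P(r = 4 | data) = (3/140) / (9/140) = 1/3.

0.3333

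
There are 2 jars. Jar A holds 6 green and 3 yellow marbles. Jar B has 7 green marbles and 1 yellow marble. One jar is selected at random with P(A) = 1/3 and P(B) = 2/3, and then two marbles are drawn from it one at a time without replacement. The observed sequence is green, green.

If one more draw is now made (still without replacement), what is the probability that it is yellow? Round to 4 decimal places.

Under each hypothesis, the probability of the observed sequence is: P(data | jar A) = (6/9)(5/8) = 5/12; P(data | jar B) = (7/8)(6/7) = 3/4.
The prior-weighted likelihoods are 1/3 · 5/12 = 5/36, 2/3 · 3/4 = 1/2; summing to 23/36.
The posterior is then P(jar A | data) = 5/23, P(jar B | data) = 18/23.
The predictive probability is P(yellow next | data) = (3/7)(5/23) + (1/6)(18/23) = 36/161.

0.2236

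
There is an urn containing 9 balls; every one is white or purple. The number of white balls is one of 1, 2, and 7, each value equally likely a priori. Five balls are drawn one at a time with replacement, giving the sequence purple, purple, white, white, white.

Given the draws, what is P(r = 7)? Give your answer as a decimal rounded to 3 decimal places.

Under each hypothesis, the probability of the observed sequence is: P(data | r = 1) = (8/9)(8/9)(1/9)(1/9)(1/9) = 0.0010838; P(data | r = 2) = (7/9)(7/9)(2/9)(2/9)(2/9) = 0.0066386; P(data | r = 7) = (2/9)(2/9)(7/9)(7/9)(7/9) = 0.023235.
The prior-weighted likelihoods are 1/3 · 0.0010838 = 0.00036128, 1/3 · 0.0066386 = 0.0022129, 1/3 · 0.023235 = 0.007745; with total 0.010319.
By Bayes' rule, P(r = 7 | data) = (0.007745) / (0.010319) = 0.75055.

0.751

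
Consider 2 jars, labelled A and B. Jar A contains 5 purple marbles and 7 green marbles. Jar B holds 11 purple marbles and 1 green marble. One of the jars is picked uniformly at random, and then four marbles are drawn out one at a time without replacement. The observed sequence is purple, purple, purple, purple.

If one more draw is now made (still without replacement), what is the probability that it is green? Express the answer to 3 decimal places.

The likelihood of the observed sequence under each hypothesis: P(data | jar A) = (5/12)(4/11)(3/10)(2/9) = 1/99; P(data | jar B) = (11/12)(10/11)(9/10)(8/9) = 2/3.
The prior-weighted likelihoods are 1/2 · 1/99 = 1/198, 1/2 · 2/3 = 1/3; with total 67/198.
Dividing through by the total gives posterior P(jar A | data) = 1/67, P(jar B | data) = 66/67.
Averaging over the posterior, P(green next | data) = (7/8)(1/67) + (1/8)(66/67) = 73/536.

0.136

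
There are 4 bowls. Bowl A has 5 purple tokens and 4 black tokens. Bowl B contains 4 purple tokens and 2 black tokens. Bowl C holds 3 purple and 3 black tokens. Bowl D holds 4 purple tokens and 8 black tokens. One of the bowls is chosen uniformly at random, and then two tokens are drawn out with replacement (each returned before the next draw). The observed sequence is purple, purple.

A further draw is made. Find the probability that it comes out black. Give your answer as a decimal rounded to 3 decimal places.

For each hypothesis, P(data | H) works out to: P(data | bowl A) = (5/9)(5/9) = 0.30864; P(data | bowl B) = (4/6)(4/6) = 0.44444; P(data | bowl C) = (3/6)(3/6) = 0.25; P(data | bowl D) = (4/12)(4/12) = 0.11111.
Multiplying each by its prior: 1/4 · 0.30864 = 0.07716, 1/4 · 0.44444 = 0.11111, 1/4 · 0.25 = 0.0625, 1/4 · 0.11111 = 0.027778; with total 0.27855.
Dividing through by the total gives posterior P(bowl A | data) = 0.27701, P(bowl B | data) = 0.39889, P(bowl C | data) = 0.22438, P(bowl D | data) = 0.099723.
Averaging over the posterior, P(black next | data) = (4/9)(0.27701) + (1/3)(0.39889) + (1/2)(0.22438) + (2/3)(0.099723) = 0.43475.

0.435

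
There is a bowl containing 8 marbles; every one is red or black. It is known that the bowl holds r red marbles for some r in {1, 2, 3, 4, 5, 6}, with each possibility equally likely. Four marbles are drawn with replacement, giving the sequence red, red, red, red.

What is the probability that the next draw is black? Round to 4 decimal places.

Under each hypothesis, the probability of the observed sequence is: P(data | r = 1) = (1/8)(1/8)(1/8)(1/8) = 0.00024414; P(data | r = 2) = (2/8)(2/8)(2/8)(2/8) = 0.0039062; P(data | r = 3) = (3/8)(3/8)(3/8)(3/8) = 0.019775; P(data | r = 4) = (4/8)(4/8)(4/8)(4/8) = 0.0625; P(data | r = 5) = (5/8)(5/8)(5/8)(5/8) = 0.15259; P(data | r = 6) = (6/8)(6/8)(6/8)(6/8) = 0.31641.
Weighting by the prior gives 1/6 · 0.00024414 = 4.069e-05, 1/6 · 0.0039062 = 0.00065104, 1/6 · 0.019775 = 0.0032959, 1/6 · 0.0625 = 0.010417, 1/6 · 0.15259 = 0.025431, 1/6 · 0.31641 = 0.052734; these sum to 0.09257.
The posterior is then P(r = 1 | data) = 0.00043956, P(r = 2 | data) = 0.007033, P(r = 3 | data) = 0.035604, P(r = 4 | data) = 0.11253, P(r = 5 | data) = 0.27473, P(r = 6 | data) = 0.56967.
So P(black next | data) = Σ P(black next | H) P(H | data) = (7/8)(0.00043956) + (3/4)(0.007033) + (5/8)(0.035604) + (1/2)(0.11253) + (3/8)(0.27473) + (1/4)(0.56967) = 0.32962.

0.3296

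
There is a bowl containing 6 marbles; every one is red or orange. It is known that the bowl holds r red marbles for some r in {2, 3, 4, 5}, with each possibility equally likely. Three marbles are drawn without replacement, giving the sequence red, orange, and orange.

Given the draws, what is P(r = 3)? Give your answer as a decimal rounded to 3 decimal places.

For each hypothesis, P(data | H) works out to: P(data | r = 2) = (2/6)(4/5)(3/4) = 1/5; P(data | r = 3) = (3/6)(3/5)(2/4) = 3/20; P(data | r = 4) = (4/6)(2/5)(1/4) = 1/15; P(data | r = 5) = (5/6)(1/5)(0/4) = 0.
Weighting by the prior gives 1/4 · 1/5 = 1/20, 1/4 · 3/20 = 3/80, 1/4 · 1/15 = 1/60, 1/4 · 0 = 0; these sum to 5/48.
So P(r = 3 | data) = (3/80) / (5/48) = 9/25.

0.360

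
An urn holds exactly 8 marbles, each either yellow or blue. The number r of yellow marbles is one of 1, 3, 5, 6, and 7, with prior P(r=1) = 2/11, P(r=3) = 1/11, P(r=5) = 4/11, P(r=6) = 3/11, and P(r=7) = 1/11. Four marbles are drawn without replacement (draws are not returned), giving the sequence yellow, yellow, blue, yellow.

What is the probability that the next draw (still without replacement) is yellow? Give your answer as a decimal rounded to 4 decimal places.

The likelihood of the observed sequence under each hypothesis: P(data | r = 1) = (1/8)(0/7) = 0; P(data | r = 3) = (3/8)(2/7)(5/6)(1/5) = 1/56; P(data | r = 5) = (5/8)(4/7)(3/6)(3/5) = 3/28; P(data | r = 6) = (6/8)(5/7)(2/6)(4/5) = 1/7; P(data | r = 7) = (7/8)(6/7)(1/6)(5/5) = 1/8.
Multiplying each by its prior: 2/11 · 0 = 0, 1/11 · 1/56 = 1/616, 4/11 · 3/28 = 3/77, 3/11 · 1/7 = 3/77, 1/11 · 1/8 = 1/88; these sum to 1/11.
Dividing through by the total gives posterior P(r = 1 | data) = 0, P(r = 3 | data) = 1/56, P(r = 5 | data) = 3/7, P(r = 6 | data) = 3/7, P(r = 7 | data) = 1/8.
The predictive probability is P(yellow next | data) = (0)(1/56) + (1/2)(3/7) + (3/4)(3/7) + (1)(1/8) = 37/56.

0.6607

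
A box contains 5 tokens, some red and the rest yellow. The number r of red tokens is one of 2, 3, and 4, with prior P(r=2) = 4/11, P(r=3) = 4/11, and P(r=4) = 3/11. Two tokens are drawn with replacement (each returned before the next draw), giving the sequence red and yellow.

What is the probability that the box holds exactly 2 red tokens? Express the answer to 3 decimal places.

0.400

For each hypothesis, P(data | H) works out to: P(data | r = 2) = (2/5)(3/5) = 6/25; P(data | r = 3) = (3/5)(2/5) = 6/25; P(data | r = 4) = (4/5)(1/5) = 4/25.
Multiplying each by its prior: 4/11 · 6/25 = 24/275, 4/11 · 6/25 = 24/275, 3/11 · 4/25 = 12/275; these sum to 12/55.
By Bayes' rule, P(r = 2 | data) = (24/275) / (12/55) = 2/5.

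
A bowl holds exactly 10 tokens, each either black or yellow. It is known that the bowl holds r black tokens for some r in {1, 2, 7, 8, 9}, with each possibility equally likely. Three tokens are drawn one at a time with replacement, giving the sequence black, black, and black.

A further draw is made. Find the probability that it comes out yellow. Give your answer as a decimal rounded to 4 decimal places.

Compute the likelihood of the observed sequence for each case: P(data | r = 1) = (1/10)(1/10)(1/10) = 0.001; P(data | r = 2) = (2/10)(2/10)(2/10) = 0.008; P(data | r = 7) = (7/10)(7/10)(7/10) = 0.343; P(data | r = 8) = (8/10)(8/10)(8/10) = 0.512; P(data | r = 9) = (9/10)(9/10)(9/10) = 0.729.
Weighting by the prior gives 1/5 · 0.001 = 0.0002, 1/5 · 0.008 = 0.0016, 1/5 · 0.343 = 0.0686, 1/5 · 0.512 = 0.1024, 1/5 · 0.729 = 0.1458; with total 0.3186.
Dividing through by the total gives posterior P(r = 1 | data) = 0.00062775, P(r = 2 | data) = 0.005022, P(r = 7 | data) = 0.21532, P(r = 8 | data) = 0.32141, P(r = 9 | data) = 0.45763.
Averaging over the posterior, P(yellow next | data) = (9/10)(0.00062775) + (4/5)(0.005022) + (3/10)(0.21532) + (1/5)(0.32141) + (1/10)(0.45763) = 0.17922.

0.1792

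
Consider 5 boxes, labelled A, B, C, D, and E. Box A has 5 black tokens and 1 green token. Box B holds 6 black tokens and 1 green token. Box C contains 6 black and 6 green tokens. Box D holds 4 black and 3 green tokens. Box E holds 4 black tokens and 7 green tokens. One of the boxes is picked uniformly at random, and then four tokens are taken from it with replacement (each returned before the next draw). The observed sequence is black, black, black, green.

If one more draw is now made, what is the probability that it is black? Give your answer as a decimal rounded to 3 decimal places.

0.683

The likelihood of the observed sequence under each hypothesis: P(data | box A) = (5/6)(5/6)(5/6)(1/6) = 0.096451; P(data | box B) = (6/7)(6/7)(6/7)(1/7) = 0.089963; P(data | box C) = (6/12)(6/12)(6/12)(6/12) = 0.0625; P(data | box D) = (4/7)(4/7)(4/7)(3/7) = 0.079967; P(data | box E) = (4/11)(4/11)(4/11)(7/11) = 0.030599.
Weighting by the prior gives 1/5 · 0.096451 = 0.01929, 1/5 · 0.089963 = 0.017993, 1/5 · 0.0625 = 0.0125, 1/5 · 0.079967 = 0.015993, 1/5 · 0.030599 = 0.0061198; with total 0.071896.
Dividing through by the total gives posterior P(box A | data) = 0.26831, P(box B | data) = 0.25026, P(box C | data) = 0.17386, P(box D | data) = 0.22245, P(box E | data) = 0.08512.
The predictive probability is P(black next | data) = (5/6)(0.26831) + (6/7)(0.25026) + (1/2)(0.17386) + (4/7)(0.22245) + (4/11)(0.08512) = 0.6831.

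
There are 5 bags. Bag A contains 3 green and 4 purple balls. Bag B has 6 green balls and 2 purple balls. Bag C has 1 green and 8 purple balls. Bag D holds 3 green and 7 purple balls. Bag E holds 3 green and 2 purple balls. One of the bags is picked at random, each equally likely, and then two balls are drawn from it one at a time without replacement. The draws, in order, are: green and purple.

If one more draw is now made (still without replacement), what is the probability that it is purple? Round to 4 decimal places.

Under each hypothesis, the probability of the observed sequence is: P(data | bag A) = (3/7)(4/6) = 2/7; P(data | bag B) = (6/8)(2/7) = 3/14; P(data | bag C) = (1/9)(8/8) = 1/9; P(data | bag D) = (3/10)(7/9) = 7/30; P(data | bag E) = (3/5)(2/4) = 3/10.
Weighting by the prior gives 1/5 · 2/7 = 2/35, 1/5 · 3/14 = 3/70, 1/5 · 1/9 = 1/45, 1/5 · 7/30 = 7/150, 1/5 · 3/10 = 3/50; these sum to 103/450.
Dividing through by the total gives posterior P(bag A | data) = 0.24965, P(bag B | data) = 0.18724, P(bag C | data) = 0.097087, P(bag D | data) = 0.20388, P(bag E | data) = 0.26214.
So P(purple next | data) = Σ P(purple next | H) P(H | data) = (3/5)(0.24965) + (1/6)(0.18724) + (1)(0.097087) + (3/4)(0.20388) + (1/3)(0.26214) = 0.51838.

0.5184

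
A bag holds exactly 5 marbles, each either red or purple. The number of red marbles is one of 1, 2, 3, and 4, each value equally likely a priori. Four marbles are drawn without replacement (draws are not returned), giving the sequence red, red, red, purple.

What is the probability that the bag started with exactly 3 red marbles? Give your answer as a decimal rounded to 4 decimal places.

Under each hypothesis, the probability of the observed sequence is: P(data | r = 1) = (1/5)(0/4) = 0; P(data | r = 2) = (2/5)(1/4)(0/3) = 0; P(data | r = 3) = (3/5)(2/4)(1/3)(2/2) = 1/10; P(data | r = 4) = (4/5)(3/4)(2/3)(1/2) = 1/5.
Multiplying each by its prior: 1/4 · 0 = 0, 1/4 · 0 = 0, 1/4 · 1/10 = 1/40, 1/4 · 1/5 = 1/20; with total 3/40.
Hence P(r = 3 | data) = (1/40) / (3/40) = 1/3.

0.3333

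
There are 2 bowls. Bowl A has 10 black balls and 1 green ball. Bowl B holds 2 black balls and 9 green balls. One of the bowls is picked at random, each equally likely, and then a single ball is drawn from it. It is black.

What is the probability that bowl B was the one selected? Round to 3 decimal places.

0.167

Under each hypothesis, the probability of this draw is: P(data | bowl A) = (10/11) = 10/11; P(data | bowl B) = (2/11) = 2/11.
Weighting by the prior gives 1/2 · 10/11 = 5/11, 1/2 · 2/11 = 1/11; with total 6/11.
By Bayes' rule, P(bowl B | data) = (1/11) / (6/11) = 1/6.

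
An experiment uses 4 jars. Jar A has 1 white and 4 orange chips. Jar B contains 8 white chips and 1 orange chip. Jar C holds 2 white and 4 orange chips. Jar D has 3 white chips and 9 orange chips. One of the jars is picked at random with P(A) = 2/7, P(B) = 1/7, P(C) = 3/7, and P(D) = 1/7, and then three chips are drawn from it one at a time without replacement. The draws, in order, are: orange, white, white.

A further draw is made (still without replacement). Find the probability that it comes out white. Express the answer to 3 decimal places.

0.329

The likelihood of the observed sequence under each hypothesis: P(data | jar A) = (4/5)(1/4)(0/3) = 0; P(data | jar B) = (1/9)(8/8)(7/7) = 0.11111; P(data | jar C) = (4/6)(2/5)(1/4) = 0.066667; P(data | jar D) = (9/12)(3/11)(2/10) = 0.040909.
Weighting by the prior gives 2/7 · 0 = 0, 1/7 · 0.11111 = 0.015873, 3/7 · 0.066667 = 0.028571, 1/7 · 0.040909 = 0.0058442; summing to 0.050289.
Normalising, the posterior is P(jar A | data) = 0, P(jar B | data) = 0.31564, P(jar C | data) = 0.56815, P(jar D | data) = 0.11621.
So P(white next | data) = Σ P(white next | H) P(H | data) = (1)(0.31564) + (0)(0.56815) + (1/9)(0.11621) = 0.32855.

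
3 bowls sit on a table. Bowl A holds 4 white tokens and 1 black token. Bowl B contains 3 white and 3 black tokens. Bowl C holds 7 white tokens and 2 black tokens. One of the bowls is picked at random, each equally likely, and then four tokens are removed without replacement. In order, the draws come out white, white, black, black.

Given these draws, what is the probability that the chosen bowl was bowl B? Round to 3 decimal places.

Under each hypothesis, the probability of the observed sequence is: P(data | bowl A) = (4/5)(3/4)(1/3)(0/2) = 0; P(data | bowl B) = (3/6)(2/5)(3/4)(2/3) = 1/10; P(data | bowl C) = (7/9)(6/8)(2/7)(1/6) = 1/36.
Weighting by the prior gives 1/3 · 0 = 0, 1/3 · 1/10 = 1/30, 1/3 · 1/36 = 1/108; with total 23/540.
Hence P(bowl B | data) = (1/30) / (23/540) = 18/23.

0.783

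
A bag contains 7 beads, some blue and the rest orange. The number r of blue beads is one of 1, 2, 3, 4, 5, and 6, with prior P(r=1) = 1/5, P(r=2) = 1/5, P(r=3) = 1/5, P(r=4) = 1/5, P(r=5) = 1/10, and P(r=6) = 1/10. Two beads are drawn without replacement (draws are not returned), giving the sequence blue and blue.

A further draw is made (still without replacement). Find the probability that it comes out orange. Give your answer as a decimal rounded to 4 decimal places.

For each hypothesis, P(data | H) works out to: P(data | r = 1) = (1/7)(0/6) = 0; P(data | r = 2) = (2/7)(1/6) = 1/21; P(data | r = 3) = (3/7)(2/6) = 1/7; P(data | r = 4) = (4/7)(3/6) = 2/7; P(data | r = 5) = (5/7)(4/6) = 10/21; P(data | r = 6) = (6/7)(5/6) = 5/7.
Weighting by the prior gives 1/5 · 0 = 0, 1/5 · 1/21 = 1/105, 1/5 · 1/7 = 1/35, 1/5 · 2/7 = 2/35, 1/10 · 10/21 = 1/21, 1/10 · 5/7 = 1/14; with total 3/14.
Normalising, the posterior is P(r = 1 | data) = 0, P(r = 2 | data) = 2/45, P(r = 3 | data) = 2/15, P(r = 4 | data) = 4/15, P(r = 5 | data) = 2/9, P(r = 6 | data) = 1/3.
The predictive probability is P(orange next | data) = (1)(2/45) + (4/5)(2/15) + (3/5)(4/15) + (2/5)(2/9) + (1/5)(1/3) = 7/15.

0.4667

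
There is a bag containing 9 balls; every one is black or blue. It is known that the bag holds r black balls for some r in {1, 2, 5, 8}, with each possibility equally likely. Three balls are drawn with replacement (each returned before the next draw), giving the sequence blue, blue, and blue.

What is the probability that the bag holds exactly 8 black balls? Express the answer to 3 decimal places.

Under each hypothesis, the probability of the observed sequence is: P(data | r = 1) = (8/9)(8/9)(8/9) = 0.70233; P(data | r = 2) = (7/9)(7/9)(7/9) = 0.47051; P(data | r = 5) = (4/9)(4/9)(4/9) = 0.087791; P(data | r = 8) = (1/9)(1/9)(1/9) = 0.0013717.
The prior-weighted likelihoods are 1/4 · 0.70233 = 0.17558, 1/4 · 0.47051 = 0.11763, 1/4 · 0.087791 = 0.021948, 1/4 · 0.0013717 = 0.00034294; with total 0.3155.
Hence P(r = 8 | data) = (0.00034294) / (0.3155) = 0.001087.

0.001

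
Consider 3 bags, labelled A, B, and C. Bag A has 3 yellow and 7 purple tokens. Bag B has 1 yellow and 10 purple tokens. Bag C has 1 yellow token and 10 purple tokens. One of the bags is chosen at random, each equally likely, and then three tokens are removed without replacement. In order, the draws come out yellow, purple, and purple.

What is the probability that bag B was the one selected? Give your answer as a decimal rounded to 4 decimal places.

Under each hypothesis, the probability of the observed sequence is: P(data | bag A) = (3/10)(7/9)(6/8) = 0.175; P(data | bag B) = (1/11)(10/10)(9/9) = 0.090909; P(data | bag C) = (1/11)(10/10)(9/9) = 0.090909.
The prior-weighted likelihoods are 1/3 · 0.175 = 0.058333, 1/3 · 0.090909 = 0.030303, 1/3 · 0.090909 = 0.030303; these sum to 0.11894.
So P(bag B | data) = (0.030303) / (0.11894) = 0.25478.

0.2548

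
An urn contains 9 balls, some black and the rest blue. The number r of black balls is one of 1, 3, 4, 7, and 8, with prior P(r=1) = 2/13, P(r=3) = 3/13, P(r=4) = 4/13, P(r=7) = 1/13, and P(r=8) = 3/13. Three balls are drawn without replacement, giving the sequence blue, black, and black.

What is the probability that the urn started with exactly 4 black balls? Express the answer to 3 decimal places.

Compute the likelihood of the observed sequence for each case: P(data | r = 1) = (8/9)(1/8)(0/7) = 0; P(data | r = 3) = (6/9)(3/8)(2/7) = 1/14; P(data | r = 4) = (5/9)(4/8)(3/7) = 5/42; P(data | r = 7) = (2/9)(7/8)(6/7) = 1/6; P(data | r = 8) = (1/9)(8/8)(7/7) = 1/9.
Multiplying each by its prior: 2/13 · 0 = 0, 3/13 · 1/14 = 3/182, 4/13 · 5/42 = 10/273, 1/13 · 1/6 = 1/78, 3/13 · 1/9 = 1/39; these sum to 25/273.
Therefore the posterior P(r = 4 | data) = (10/273) / (25/273) = 2/5.

0.400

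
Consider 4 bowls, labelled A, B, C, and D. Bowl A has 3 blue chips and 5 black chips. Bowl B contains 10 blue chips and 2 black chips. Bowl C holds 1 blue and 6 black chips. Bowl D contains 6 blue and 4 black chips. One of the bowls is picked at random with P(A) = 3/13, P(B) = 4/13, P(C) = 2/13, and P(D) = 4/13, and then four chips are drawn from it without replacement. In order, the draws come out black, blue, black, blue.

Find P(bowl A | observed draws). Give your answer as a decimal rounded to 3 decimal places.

0.382

Under each hypothesis, the probability of the observed sequence is: P(data | bowl A) = (5/8)(3/7)(4/6)(2/5) = 1/14; P(data | bowl B) = (2/12)(10/11)(1/10)(9/9) = 1/66; P(data | bowl C) = (6/7)(1/6)(5/5)(0/4) = 0; P(data | bowl D) = (4/10)(6/9)(3/8)(5/7) = 1/14.
Weighting by the prior gives 3/13 · 1/14 = 3/182, 4/13 · 1/66 = 2/429, 2/13 · 0 = 0, 4/13 · 1/14 = 2/91; these sum to 37/858.
Therefore the posterior P(bowl A | data) = (3/182) / (37/858) = 99/259.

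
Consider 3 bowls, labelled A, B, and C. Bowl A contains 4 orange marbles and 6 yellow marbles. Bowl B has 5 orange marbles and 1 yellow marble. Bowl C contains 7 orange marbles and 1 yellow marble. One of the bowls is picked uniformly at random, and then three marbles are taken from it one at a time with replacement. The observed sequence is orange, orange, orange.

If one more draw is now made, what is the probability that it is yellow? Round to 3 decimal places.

0.167

Under each hypothesis, the probability of the observed sequence is: P(data | bowl A) = (4/10)(4/10)(4/10) = 0.064; P(data | bowl B) = (5/6)(5/6)(5/6) = 0.5787; P(data | bowl C) = (7/8)(7/8)(7/8) = 0.66992.
Multiplying each by its prior: 1/3 · 0.064 = 0.021333, 1/3 · 0.5787 = 0.1929, 1/3 · 0.66992 = 0.22331; summing to 0.43754.
The posterior is then P(bowl A | data) = 0.048757, P(bowl B | data) = 0.44087, P(bowl C | data) = 0.51037.
The predictive probability is P(yellow next | data) = (3/5)(0.048757) + (1/6)(0.44087) + (1/8)(0.51037) = 0.16653.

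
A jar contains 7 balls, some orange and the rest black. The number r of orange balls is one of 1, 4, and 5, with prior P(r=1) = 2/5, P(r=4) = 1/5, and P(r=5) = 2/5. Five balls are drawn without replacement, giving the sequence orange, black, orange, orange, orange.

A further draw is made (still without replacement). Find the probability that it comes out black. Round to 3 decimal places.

Compute the likelihood of the observed sequence for each case: P(data | r = 1) = (1/7)(6/6)(0/5) = 0; P(data | r = 4) = (4/7)(3/6)(3/5)(2/4)(1/3) = 1/35; P(data | r = 5) = (5/7)(2/6)(4/5)(3/4)(2/3) = 2/21.
Multiplying each by its prior: 2/5 · 0 = 0, 1/5 · 1/35 = 1/175, 2/5 · 2/21 = 4/105; with total 23/525.
Dividing through by the total gives posterior P(r = 1 | data) = 0, P(r = 4 | data) = 3/23, P(r = 5 | data) = 20/23.
The predictive probability is P(black next | data) = (1)(3/23) + (1/2)(20/23) = 13/23.

0.565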